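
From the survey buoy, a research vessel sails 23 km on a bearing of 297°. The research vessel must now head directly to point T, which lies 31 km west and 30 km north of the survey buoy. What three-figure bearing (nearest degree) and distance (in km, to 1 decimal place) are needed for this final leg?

Leg 1 (297°, 23 km): east 23 sin 297° = -20.49, north 23 cos 297° = 10.44
Current position: (-20.49, 10.44). Target: (-31, 30). Remaining: Δeast = -10.51, Δnorth = 19.56.
Bearing = atan2(-10.51, 19.56) mod 360° = 331.75°; distance = √((-10.51)² + (19.56)²) = 22.202 km.

332°, 22.2 km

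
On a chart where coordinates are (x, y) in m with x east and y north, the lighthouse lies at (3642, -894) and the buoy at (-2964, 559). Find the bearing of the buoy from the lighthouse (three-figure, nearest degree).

282°

Δeast = -2964 − 3642 = -6606.00; Δnorth = 559 − -894 = 1453.00.
Bearing = atan2(Δeast, Δnorth) mod 360° = 282.40° ≈ 282°.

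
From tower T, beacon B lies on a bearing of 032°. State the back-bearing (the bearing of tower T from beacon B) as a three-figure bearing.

Back-bearing = 032° + 180° = 212°.

212°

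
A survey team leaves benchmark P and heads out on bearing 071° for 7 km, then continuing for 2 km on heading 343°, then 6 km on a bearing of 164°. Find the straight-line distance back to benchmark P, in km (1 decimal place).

Leg 1 (071°, 7 km): east 7 sin 71° = 6.62, north 7 cos 71° = 2.28
Leg 2 (343°, 2 km): east 2 sin 343° = -0.58, north 2 cos 343° = 1.91
Leg 3 (164°, 6 km): east 6 sin 164° = 1.65, north 6 cos 164° = -5.77
Net: 7.69 east, -1.58 north. Distance = √((7.69)² + (-1.58)²) = 7.848 km.

7.8 km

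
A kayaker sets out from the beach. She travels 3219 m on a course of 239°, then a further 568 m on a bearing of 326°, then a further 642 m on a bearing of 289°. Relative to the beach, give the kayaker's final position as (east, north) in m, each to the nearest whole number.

(-3684, -978)

Leg 1 (239°, 3219 m): east 3219 sin 239° = -2759.22, north 3219 cos 239° = -1657.91
Leg 2 (326°, 568 m): east 568 sin 326° = -317.62, north 568 cos 326° = 470.89
Leg 3 (289°, 642 m): east 642 sin 289° = -607.02, north 642 cos 289° = 209.01
Summing: -3683.87 m east, -978.00 m north → (-3684, -978).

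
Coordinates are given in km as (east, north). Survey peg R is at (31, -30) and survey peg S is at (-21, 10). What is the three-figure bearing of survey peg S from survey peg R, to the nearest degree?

308°

Δeast = -21 − 31 = -52.00; Δnorth = 10 − -30 = 40.00.
Bearing = atan2(Δeast, Δnorth) mod 360° = 307.57° ≈ 308°.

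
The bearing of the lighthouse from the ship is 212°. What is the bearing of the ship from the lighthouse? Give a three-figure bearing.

032°

Back-bearing = 212° − 180° = 032°.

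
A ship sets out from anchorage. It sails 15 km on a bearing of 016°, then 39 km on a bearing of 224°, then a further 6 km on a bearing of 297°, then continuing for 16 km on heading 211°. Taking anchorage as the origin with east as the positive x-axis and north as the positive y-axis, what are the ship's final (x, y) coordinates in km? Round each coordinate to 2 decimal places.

(-36.54, -24.63)

Leg 1 (016°, 15 km): east 15 sin 16° = 4.13, north 15 cos 16° = 14.42
Leg 2 (224°, 39 km): east 39 sin 224° = -27.09, north 39 cos 224° = -28.05
Leg 3 (297°, 6 km): east 6 sin 297° = -5.35, north 6 cos 297° = 2.72
Leg 4 (211°, 16 km): east 16 sin 211° = -8.24, north 16 cos 211° = -13.71
Summing: -36.54 km east, -24.63 km north → (-36.54, -24.63).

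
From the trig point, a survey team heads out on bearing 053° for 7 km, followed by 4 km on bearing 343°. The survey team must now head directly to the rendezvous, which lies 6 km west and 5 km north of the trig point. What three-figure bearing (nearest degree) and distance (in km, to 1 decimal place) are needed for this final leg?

Leg 1 (053°, 7 km): east 7 sin 53° = 5.59, north 7 cos 53° = 4.21
Leg 2 (343°, 4 km): east 4 sin 343° = -1.17, north 4 cos 343° = 3.83
Current position: (4.42, 8.04). Target: (-6, 5). Remaining: Δeast = -10.42, Δnorth = -3.04.
Bearing = atan2(-10.42, -3.04) mod 360° = 253.75°; distance = √((-10.42)² + (-3.04)²) = 10.855 km.

254°, 10.9 km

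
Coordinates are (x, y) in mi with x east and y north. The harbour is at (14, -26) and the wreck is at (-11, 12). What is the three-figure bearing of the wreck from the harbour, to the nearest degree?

Δeast = -11 − 14 = -25.00; Δnorth = 12 − -26 = 38.00.
Bearing = atan2(Δeast, Δnorth) mod 360° = 326.66° ≈ 327°.

327°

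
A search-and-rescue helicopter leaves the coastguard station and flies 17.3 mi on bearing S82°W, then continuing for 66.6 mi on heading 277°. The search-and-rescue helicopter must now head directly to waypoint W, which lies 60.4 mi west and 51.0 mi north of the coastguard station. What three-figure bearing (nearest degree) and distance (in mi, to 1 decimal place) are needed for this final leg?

Leg 1 (S82°W, 17.3 mi): east 17.3 sin 262° = -17.13, north 17.3 cos 262° = -2.41
Leg 2 (277°, 66.6 mi): east 66.6 sin 277° = -66.10, north 66.6 cos 277° = 8.12
Current position: (-83.24, 5.71). Target: (-60.4, 51.0). Remaining: Δeast = 22.84, Δnorth = 45.29.
Bearing = atan2(22.84, 45.29) mod 360° = 26.76°; distance = √((22.84)² + (45.29)²) = 50.722 mi.

027°, 50.7 mi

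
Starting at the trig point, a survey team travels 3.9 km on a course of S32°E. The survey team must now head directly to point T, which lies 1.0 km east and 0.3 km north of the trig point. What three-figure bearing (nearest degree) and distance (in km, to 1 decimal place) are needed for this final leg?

344°, 3.8 km

Leg 1 (S32°E, 3.9 km): east 3.9 sin 148° = 2.07, north 3.9 cos 148° = -3.31
Current position: (2.07, -3.31). Target: (1.0, 0.3). Remaining: Δeast = -1.07, Δnorth = 3.61.
Bearing = atan2(-1.07, 3.61) mod 360° = 343.53°; distance = √((-1.07)² + (3.61)²) = 3.762 km.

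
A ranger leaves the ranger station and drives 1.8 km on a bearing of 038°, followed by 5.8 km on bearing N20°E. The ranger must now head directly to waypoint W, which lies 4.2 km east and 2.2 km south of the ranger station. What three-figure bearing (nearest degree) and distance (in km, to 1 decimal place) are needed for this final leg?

Leg 1 (038°, 1.8 km): east 1.8 sin 38° = 1.11, north 1.8 cos 38° = 1.42
Leg 2 (N20°E, 5.8 km): east 5.8 sin 20° = 1.98, north 5.8 cos 20° = 5.45
Current position: (3.09, 6.87). Target: (4.2, -2.2). Remaining: Δeast = 1.11, Δnorth = -9.07.
Bearing = atan2(1.11, -9.07) mod 360° = 173.03°; distance = √((1.11)² + (-9.07)²) = 9.136 km.

173°, 9.1 km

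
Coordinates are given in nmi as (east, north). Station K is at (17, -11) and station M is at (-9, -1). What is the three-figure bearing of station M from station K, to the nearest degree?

Δeast = -9 − 17 = -26.00; Δnorth = -1 − -11 = 10.00.
Bearing = atan2(Δeast, Δnorth) mod 360° = 291.04° ≈ 291°.

291°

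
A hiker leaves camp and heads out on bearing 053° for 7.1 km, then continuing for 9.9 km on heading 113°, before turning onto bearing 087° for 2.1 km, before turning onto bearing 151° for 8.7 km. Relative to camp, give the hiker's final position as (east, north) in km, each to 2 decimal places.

Leg 1 (053°, 7.1 km): east 7.1 sin 53° = 5.67, north 7.1 cos 53° = 4.27
Leg 2 (113°, 9.9 km): east 9.9 sin 113° = 9.11, north 9.9 cos 113° = -3.87
Leg 3 (087°, 2.1 km): east 2.1 sin 87° = 2.10, north 2.1 cos 87° = 0.11
Leg 4 (151°, 8.7 km): east 8.7 sin 151° = 4.22, north 8.7 cos 151° = -7.61
Summing: 21.10 km east, -7.09 km north → (21.10, -7.09).

(21.10, -7.09)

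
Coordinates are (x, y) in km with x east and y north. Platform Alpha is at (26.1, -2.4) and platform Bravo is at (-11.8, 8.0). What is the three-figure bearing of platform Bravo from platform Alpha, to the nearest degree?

285°

Δeast = -11.8 − 26.1 = -37.90; Δnorth = 8.0 − -2.4 = 10.40.
Bearing = atan2(Δeast, Δnorth) mod 360° = 285.34° ≈ 285°.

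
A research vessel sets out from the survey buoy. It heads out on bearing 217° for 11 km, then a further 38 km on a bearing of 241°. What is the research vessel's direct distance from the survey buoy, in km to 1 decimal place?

48.3 km

Leg 1 (217°, 11 km): east 11 sin 217° = -6.62, north 11 cos 217° = -8.78
Leg 2 (241°, 38 km): east 38 sin 241° = -33.24, north 38 cos 241° = -18.42
Net: -39.86 east, -27.21 north. Distance = √((-39.86)² + (-27.21)²) = 48.257 km.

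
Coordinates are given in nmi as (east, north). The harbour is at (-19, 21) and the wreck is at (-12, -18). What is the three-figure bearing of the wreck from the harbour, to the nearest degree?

Δeast = -12 − -19 = 7.00; Δnorth = -18 − 21 = -39.00.
Bearing = atan2(Δeast, Δnorth) mod 360° = 169.82° ≈ 170°.

170°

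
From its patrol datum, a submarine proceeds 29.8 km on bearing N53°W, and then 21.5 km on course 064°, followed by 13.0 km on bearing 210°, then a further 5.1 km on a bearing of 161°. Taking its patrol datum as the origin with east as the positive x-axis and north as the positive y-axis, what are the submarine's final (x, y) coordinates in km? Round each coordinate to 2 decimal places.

(-9.31, 11.28)

Leg 1 (N53°W, 29.8 km): east 29.8 sin 307° = -23.80, north 29.8 cos 307° = 17.93
Leg 2 (064°, 21.5 km): east 21.5 sin 64° = 19.32, north 21.5 cos 64° = 9.42
Leg 3 (210°, 13.0 km): east 13.0 sin 210° = -6.50, north 13.0 cos 210° = -11.26
Leg 4 (161°, 5.1 km): east 5.1 sin 161° = 1.66, north 5.1 cos 161° = -4.82
Summing: -9.31 km east, 11.28 km north → (-9.31, 11.28).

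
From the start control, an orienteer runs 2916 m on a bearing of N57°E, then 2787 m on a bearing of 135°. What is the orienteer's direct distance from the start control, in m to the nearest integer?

Leg 1 (N57°E, 2916 m): east 2916 sin 57° = 2445.56, north 2916 cos 57° = 1588.17
Leg 2 (135°, 2787 m): east 2787 sin 135° = 1970.71, north 2787 cos 135° = -1970.71
Net: 4416.27 east, -382.54 north. Distance = √((4416.27)² + (-382.54)²) = 4432.807 m.

4433 m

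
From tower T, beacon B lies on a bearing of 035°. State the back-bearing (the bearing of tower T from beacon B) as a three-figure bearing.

215°

Back-bearing = 035° + 180° = 215°.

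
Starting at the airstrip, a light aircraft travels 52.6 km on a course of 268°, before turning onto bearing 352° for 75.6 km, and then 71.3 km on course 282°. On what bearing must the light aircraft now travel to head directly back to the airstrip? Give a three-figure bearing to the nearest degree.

Leg 1 (268°, 52.6 km): east 52.6 sin 268° = -52.57, north 52.6 cos 268° = -1.84
Leg 2 (352°, 75.6 km): east 75.6 sin 352° = -10.52, north 75.6 cos 352° = 74.86
Leg 3 (282°, 71.3 km): east 71.3 sin 282° = -69.74, north 71.3 cos 282° = 14.82
Net displacement: -132.83 east, 87.85 north. Direction back to start is (132.83, -87.85): bearing = atan2(132.83, -87.85) mod 360° = 123.48° ≈ 123°.

123°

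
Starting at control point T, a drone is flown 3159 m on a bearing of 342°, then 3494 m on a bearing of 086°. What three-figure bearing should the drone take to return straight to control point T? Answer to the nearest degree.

218°

Leg 1 (342°, 3159 m): east 3159 sin 342° = -976.18, north 3159 cos 342° = 3004.39
Leg 2 (086°, 3494 m): east 3494 sin 86° = 3485.49, north 3494 cos 86° = 243.73
Net displacement: 2509.30 east, 3248.12 north. Direction back to start is (-2509.30, -3248.12): bearing = atan2(-2509.30, -3248.12) mod 360° = 217.69° ≈ 218°.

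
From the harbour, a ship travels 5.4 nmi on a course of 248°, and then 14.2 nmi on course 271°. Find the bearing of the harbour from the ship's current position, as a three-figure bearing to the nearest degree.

085°

Leg 1 (248°, 5.4 nmi): east 5.4 sin 248° = -5.01, north 5.4 cos 248° = -2.02
Leg 2 (271°, 14.2 nmi): east 14.2 sin 271° = -14.20, north 14.2 cos 271° = 0.25
Net displacement: -19.20 east, -1.78 north. Direction back to start is (19.20, 1.78): bearing = atan2(19.20, 1.78) mod 360° = 84.72° ≈ 085°.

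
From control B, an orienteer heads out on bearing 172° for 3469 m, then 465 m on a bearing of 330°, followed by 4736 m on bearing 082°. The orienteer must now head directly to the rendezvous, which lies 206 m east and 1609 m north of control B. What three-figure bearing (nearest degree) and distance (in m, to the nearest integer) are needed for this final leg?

Leg 1 (172°, 3469 m): east 3469 sin 172° = 482.79, north 3469 cos 172° = -3435.24
Leg 2 (330°, 465 m): east 465 sin 330° = -232.50, north 465 cos 330° = 402.70
Leg 3 (082°, 4736 m): east 4736 sin 82° = 4689.91, north 4736 cos 82° = 659.12
Current position: (4940.20, -2373.41). Target: (206, 1609). Remaining: Δeast = -4734.20, Δnorth = 3982.41.
Bearing = atan2(-4734.20, 3982.41) mod 360° = 310.07°; distance = √((-4734.20)² + (3982.41)²) = 6186.460 m.

310°, 6186 m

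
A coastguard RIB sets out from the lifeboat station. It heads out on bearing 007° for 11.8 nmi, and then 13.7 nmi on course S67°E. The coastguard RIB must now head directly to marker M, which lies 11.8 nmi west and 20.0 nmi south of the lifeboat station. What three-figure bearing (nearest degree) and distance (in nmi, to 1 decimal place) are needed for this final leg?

224°, 36.9 nmi

Leg 1 (007°, 11.8 nmi): east 11.8 sin 7° = 1.44, north 11.8 cos 7° = 11.71
Leg 2 (S67°E, 13.7 nmi): east 13.7 sin 113° = 12.61, north 13.7 cos 113° = -5.35
Current position: (14.05, 6.36). Target: (-11.8, -20.0). Remaining: Δeast = -25.85, Δnorth = -26.36.
Bearing = atan2(-25.85, -26.36) mod 360° = 224.44°; distance = √((-25.85)² + (-26.36)²) = 36.918 nmi.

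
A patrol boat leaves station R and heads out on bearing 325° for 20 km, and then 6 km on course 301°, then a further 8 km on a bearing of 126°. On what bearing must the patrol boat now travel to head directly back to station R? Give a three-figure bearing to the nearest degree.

146°

Leg 1 (325°, 20 km): east 20 sin 325° = -11.47, north 20 cos 325° = 16.38
Leg 2 (301°, 6 km): east 6 sin 301° = -5.14, north 6 cos 301° = 3.09
Leg 3 (126°, 8 km): east 8 sin 126° = 6.47, north 8 cos 126° = -4.70
Net displacement: -10.14 east, 14.77 north. Direction back to start is (10.14, -14.77): bearing = atan2(10.14, -14.77) mod 360° = 145.52° ≈ 146°.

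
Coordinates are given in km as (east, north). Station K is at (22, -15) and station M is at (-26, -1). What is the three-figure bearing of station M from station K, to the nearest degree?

286°

Δeast = -26 − 22 = -48.00; Δnorth = -1 − -15 = 14.00.
Bearing = atan2(Δeast, Δnorth) mod 360° = 286.26° ≈ 286°.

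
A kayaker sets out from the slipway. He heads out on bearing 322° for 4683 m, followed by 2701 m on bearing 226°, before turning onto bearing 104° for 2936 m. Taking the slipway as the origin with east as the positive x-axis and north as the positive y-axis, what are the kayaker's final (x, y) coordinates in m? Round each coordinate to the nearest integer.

Leg 1 (322°, 4683 m): east 4683 sin 322° = -2883.14, north 4683 cos 322° = 3690.25
Leg 2 (226°, 2701 m): east 2701 sin 226° = -1942.94, north 2701 cos 226° = -1876.27
Leg 3 (104°, 2936 m): east 2936 sin 104° = 2848.79, north 2936 cos 104° = -710.28
Summing: -1977.29 m east, 1103.70 m north → (-1977, 1104).

(-1977, 1104)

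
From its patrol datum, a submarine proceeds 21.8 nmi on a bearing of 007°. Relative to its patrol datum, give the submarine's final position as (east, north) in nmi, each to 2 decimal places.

(2.66, 21.64)

Leg 1 (007°, 21.8 nmi): east 21.8 sin 7° = 2.66, north 21.8 cos 7° = 21.64
Summing: 2.66 nmi east, 21.64 nmi north → (2.66, 21.64).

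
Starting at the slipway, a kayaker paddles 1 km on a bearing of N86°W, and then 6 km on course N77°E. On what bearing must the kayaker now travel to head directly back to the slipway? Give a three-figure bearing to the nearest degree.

254°

Leg 1 (N86°W, 1 km): east 1 sin 274° = -1.00, north 1 cos 274° = 0.07
Leg 2 (N77°E, 6 km): east 6 sin 77° = 5.85, north 6 cos 77° = 1.35
Net displacement: 4.85 east, 1.42 north. Direction back to start is (-4.85, -1.42): bearing = atan2(-4.85, -1.42) mod 360° = 253.68° ≈ 254°.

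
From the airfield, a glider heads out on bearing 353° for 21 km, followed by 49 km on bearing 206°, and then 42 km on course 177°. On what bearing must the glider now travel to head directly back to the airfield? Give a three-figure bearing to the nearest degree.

Leg 1 (353°, 21 km): east 21 sin 353° = -2.56, north 21 cos 353° = 20.84
Leg 2 (206°, 49 km): east 49 sin 206° = -21.48, north 49 cos 206° = -44.04
Leg 3 (177°, 42 km): east 42 sin 177° = 2.20, north 42 cos 177° = -41.94
Net displacement: -21.84 east, -65.14 north. Direction back to start is (21.84, 65.14): bearing = atan2(21.84, 65.14) mod 360° = 18.54° ≈ 019°.

019°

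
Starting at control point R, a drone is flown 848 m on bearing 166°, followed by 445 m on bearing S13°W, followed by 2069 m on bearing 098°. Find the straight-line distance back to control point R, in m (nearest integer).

Leg 1 (166°, 848 m): east 848 sin 166° = 205.15, north 848 cos 166° = -822.81
Leg 2 (S13°W, 445 m): east 445 sin 193° = -100.10, north 445 cos 193° = -433.59
Leg 3 (098°, 2069 m): east 2069 sin 98° = 2048.86, north 2069 cos 98° = -287.95
Net: 2153.91 east, -1544.35 north. Distance = √((2153.91)² + (-1544.35)²) = 2650.352 m.

2650 m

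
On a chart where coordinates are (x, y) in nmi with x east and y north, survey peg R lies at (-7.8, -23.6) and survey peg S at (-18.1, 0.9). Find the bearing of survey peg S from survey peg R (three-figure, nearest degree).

337°

Δeast = -18.1 − -7.8 = -10.30; Δnorth = 0.9 − -23.6 = 24.50.
Bearing = atan2(Δeast, Δnorth) mod 360° = 337.20° ≈ 337°.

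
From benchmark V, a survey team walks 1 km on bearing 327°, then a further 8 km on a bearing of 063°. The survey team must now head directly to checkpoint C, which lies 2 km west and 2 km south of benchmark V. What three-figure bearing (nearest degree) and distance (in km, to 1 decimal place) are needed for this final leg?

233°, 10.7 km

Leg 1 (327°, 1 km): east 1 sin 327° = -0.54, north 1 cos 327° = 0.84
Leg 2 (063°, 8 km): east 8 sin 63° = 7.13, north 8 cos 63° = 3.63
Current position: (6.58, 4.47). Target: (-2, -2). Remaining: Δeast = -8.58, Δnorth = -6.47.
Bearing = atan2(-8.58, -6.47) mod 360° = 232.99°; distance = √((-8.58)² + (-6.47)²) = 10.749 km.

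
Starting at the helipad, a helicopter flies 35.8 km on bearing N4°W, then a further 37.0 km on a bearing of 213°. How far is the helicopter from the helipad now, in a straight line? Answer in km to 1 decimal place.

Leg 1 (N4°W, 35.8 km): east 35.8 sin 356° = -2.50, north 35.8 cos 356° = 35.71
Leg 2 (213°, 37.0 km): east 37.0 sin 213° = -20.15, north 37.0 cos 213° = -31.03
Net: -22.65 east, 4.68 north. Distance = √((-22.65)² + (4.68)²) = 23.128 km.

23.1 km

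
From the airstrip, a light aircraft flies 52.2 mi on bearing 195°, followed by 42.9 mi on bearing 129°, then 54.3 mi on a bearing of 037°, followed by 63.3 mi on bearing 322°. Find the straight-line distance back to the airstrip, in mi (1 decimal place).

Leg 1 (195°, 52.2 mi): east 52.2 sin 195° = -13.51, north 52.2 cos 195° = -50.42
Leg 2 (129°, 42.9 mi): east 42.9 sin 129° = 33.34, north 42.9 cos 129° = -27.00
Leg 3 (037°, 54.3 mi): east 54.3 sin 37° = 32.68, north 54.3 cos 37° = 43.37
Leg 4 (322°, 63.3 mi): east 63.3 sin 322° = -38.97, north 63.3 cos 322° = 49.88
Net: 13.54 east, 15.83 north. Distance = √((13.54)² + (15.83)²) = 20.827 mi.

20.8 mi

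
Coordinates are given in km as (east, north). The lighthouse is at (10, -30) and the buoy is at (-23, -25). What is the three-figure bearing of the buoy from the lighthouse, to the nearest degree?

Δeast = -23 − 10 = -33.00; Δnorth = -25 − -30 = 5.00.
Bearing = atan2(Δeast, Δnorth) mod 360° = 278.62° ≈ 279°.

279°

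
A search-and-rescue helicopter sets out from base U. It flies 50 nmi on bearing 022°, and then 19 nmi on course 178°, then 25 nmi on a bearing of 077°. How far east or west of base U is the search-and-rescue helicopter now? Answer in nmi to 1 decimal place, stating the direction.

Leg 1 (022°, 50 nmi): east 50 sin 22° = 18.73, north 50 cos 22° = 46.36
Leg 2 (178°, 19 nmi): east 19 sin 178° = 0.66, north 19 cos 178° = -18.99
Leg 3 (077°, 25 nmi): east 25 sin 77° = 24.36, north 25 cos 77° = 5.62
Net east component: 43.75 nmi.

43.8 nmi east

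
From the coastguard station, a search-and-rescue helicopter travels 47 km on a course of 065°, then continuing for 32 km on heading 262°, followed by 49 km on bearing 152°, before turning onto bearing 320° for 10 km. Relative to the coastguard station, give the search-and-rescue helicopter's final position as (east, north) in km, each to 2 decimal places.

(27.48, -20.19)

Leg 1 (065°, 47 km): east 47 sin 65° = 42.60, north 47 cos 65° = 19.86
Leg 2 (262°, 32 km): east 32 sin 262° = -31.69, north 32 cos 262° = -4.45
Leg 3 (152°, 49 km): east 49 sin 152° = 23.00, north 49 cos 152° = -43.26
Leg 4 (320°, 10 km): east 10 sin 320° = -6.43, north 10 cos 320° = 7.66
Summing: 27.48 km east, -20.19 km north → (27.48, -20.19).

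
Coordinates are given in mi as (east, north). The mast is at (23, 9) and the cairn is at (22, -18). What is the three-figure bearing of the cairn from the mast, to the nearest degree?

Δeast = 22 − 23 = -1.00; Δnorth = -18 − 9 = -27.00.
Bearing = atan2(Δeast, Δnorth) mod 360° = 182.12° ≈ 182°.

182°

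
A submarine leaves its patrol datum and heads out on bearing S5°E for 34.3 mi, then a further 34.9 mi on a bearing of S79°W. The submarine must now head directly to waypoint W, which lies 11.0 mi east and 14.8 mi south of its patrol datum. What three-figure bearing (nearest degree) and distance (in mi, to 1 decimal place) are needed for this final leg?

Leg 1 (S5°E, 34.3 mi): east 34.3 sin 175° = 2.99, north 34.3 cos 175° = -34.17
Leg 2 (S79°W, 34.9 mi): east 34.9 sin 259° = -34.26, north 34.9 cos 259° = -6.66
Current position: (-31.27, -40.83). Target: (11.0, -14.8). Remaining: Δeast = 42.27, Δnorth = 26.03.
Bearing = atan2(42.27, 26.03) mod 360° = 58.38°; distance = √((42.27)² + (26.03)²) = 49.641 mi.

058°, 49.6 mi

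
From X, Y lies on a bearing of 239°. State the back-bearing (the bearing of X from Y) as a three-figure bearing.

Back-bearing = 239° − 180° = 059°.

059°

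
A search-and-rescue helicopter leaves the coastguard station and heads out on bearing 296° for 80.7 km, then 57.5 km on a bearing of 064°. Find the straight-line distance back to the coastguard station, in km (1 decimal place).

64.1 km

Leg 1 (296°, 80.7 km): east 80.7 sin 296° = -72.53, north 80.7 cos 296° = 35.38
Leg 2 (064°, 57.5 km): east 57.5 sin 64° = 51.68, north 57.5 cos 64° = 25.21
Net: -20.85 east, 60.58 north. Distance = √((-20.85)² + (60.58)²) = 64.071 km.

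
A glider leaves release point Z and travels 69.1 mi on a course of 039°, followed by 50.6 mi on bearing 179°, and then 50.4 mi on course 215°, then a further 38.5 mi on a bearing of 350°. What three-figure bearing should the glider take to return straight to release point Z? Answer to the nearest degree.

272°

Leg 1 (039°, 69.1 mi): east 69.1 sin 39° = 43.49, north 69.1 cos 39° = 53.70
Leg 2 (179°, 50.6 mi): east 50.6 sin 179° = 0.88, north 50.6 cos 179° = -50.59
Leg 3 (215°, 50.4 mi): east 50.4 sin 215° = -28.91, north 50.4 cos 215° = -41.29
Leg 4 (350°, 38.5 mi): east 38.5 sin 350° = -6.69, north 38.5 cos 350° = 37.92
Net displacement: 8.78 east, -0.26 north. Direction back to start is (-8.78, 0.26): bearing = atan2(-8.78, 0.26) mod 360° = 271.71° ≈ 272°.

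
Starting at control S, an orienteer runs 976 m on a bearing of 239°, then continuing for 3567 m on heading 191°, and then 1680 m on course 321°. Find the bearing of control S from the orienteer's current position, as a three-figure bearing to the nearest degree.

Leg 1 (239°, 976 m): east 976 sin 239° = -836.60, north 976 cos 239° = -502.68
Leg 2 (191°, 3567 m): east 3567 sin 191° = -680.62, north 3567 cos 191° = -3501.46
Leg 3 (321°, 1680 m): east 1680 sin 321° = -1057.26, north 1680 cos 321° = 1305.61
Net displacement: -2574.47 east, -2698.54 north. Direction back to start is (2574.47, 2698.54): bearing = atan2(2574.47, 2698.54) mod 360° = 43.65° ≈ 044°.

044°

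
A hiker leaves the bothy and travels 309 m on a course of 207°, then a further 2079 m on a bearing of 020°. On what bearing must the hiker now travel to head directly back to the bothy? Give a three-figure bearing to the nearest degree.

199°

Leg 1 (207°, 309 m): east 309 sin 207° = -140.28, north 309 cos 207° = -275.32
Leg 2 (020°, 2079 m): east 2079 sin 20° = 711.06, north 2079 cos 20° = 1953.62
Net displacement: 570.78 east, 1678.30 north. Direction back to start is (-570.78, -1678.30): bearing = atan2(-570.78, -1678.30) mod 360° = 198.78° ≈ 199°.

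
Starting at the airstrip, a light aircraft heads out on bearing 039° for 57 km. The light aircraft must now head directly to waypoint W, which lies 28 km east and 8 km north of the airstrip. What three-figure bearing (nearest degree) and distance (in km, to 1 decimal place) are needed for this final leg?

192°, 37.1 km

Leg 1 (039°, 57 km): east 57 sin 39° = 35.87, north 57 cos 39° = 44.30
Current position: (35.87, 44.30). Target: (28, 8). Remaining: Δeast = -7.87, Δnorth = -36.30.
Bearing = atan2(-7.87, -36.30) mod 360° = 192.24°; distance = √((-7.87)² + (-36.30)²) = 37.141 km.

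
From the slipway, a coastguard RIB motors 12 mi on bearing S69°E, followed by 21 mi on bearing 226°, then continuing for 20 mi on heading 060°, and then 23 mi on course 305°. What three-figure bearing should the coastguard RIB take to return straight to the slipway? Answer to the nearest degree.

128°

Leg 1 (S69°E, 12 mi): east 12 sin 111° = 11.20, north 12 cos 111° = -4.30
Leg 2 (226°, 21 mi): east 21 sin 226° = -15.11, north 21 cos 226° = -14.59
Leg 3 (060°, 20 mi): east 20 sin 60° = 17.32, north 20 cos 60° = 10.00
Leg 4 (305°, 23 mi): east 23 sin 305° = -18.84, north 23 cos 305° = 13.19
Net displacement: -5.42 east, 4.30 north. Direction back to start is (5.42, -4.30): bearing = atan2(5.42, -4.30) mod 360° = 128.44° ≈ 128°.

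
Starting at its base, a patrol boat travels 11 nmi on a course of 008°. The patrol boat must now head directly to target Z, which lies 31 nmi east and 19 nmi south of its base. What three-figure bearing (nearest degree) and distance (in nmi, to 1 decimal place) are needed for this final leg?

Leg 1 (008°, 11 nmi): east 11 sin 8° = 1.53, north 11 cos 8° = 10.89
Current position: (1.53, 10.89). Target: (31, -19). Remaining: Δeast = 29.47, Δnorth = -29.89.
Bearing = atan2(29.47, -29.89) mod 360° = 135.41°; distance = √((29.47)² + (-29.89)²) = 41.976 nmi.

135°, 42.0 nmi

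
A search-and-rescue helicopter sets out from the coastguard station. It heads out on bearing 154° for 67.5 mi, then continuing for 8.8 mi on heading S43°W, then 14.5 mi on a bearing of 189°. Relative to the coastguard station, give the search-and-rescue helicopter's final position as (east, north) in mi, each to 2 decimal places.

(21.32, -81.43)

Leg 1 (154°, 67.5 mi): east 67.5 sin 154° = 29.59, north 67.5 cos 154° = -60.67
Leg 2 (S43°W, 8.8 mi): east 8.8 sin 223° = -6.00, north 8.8 cos 223° = -6.44
Leg 3 (189°, 14.5 mi): east 14.5 sin 189° = -2.27, north 14.5 cos 189° = -14.32
Summing: 21.32 mi east, -81.43 mi north → (21.32, -81.43).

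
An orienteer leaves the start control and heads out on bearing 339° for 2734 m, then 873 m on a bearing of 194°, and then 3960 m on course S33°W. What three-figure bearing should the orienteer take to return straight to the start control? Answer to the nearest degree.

064°

Leg 1 (339°, 2734 m): east 2734 sin 339° = -979.78, north 2734 cos 339° = 2552.41
Leg 2 (194°, 873 m): east 873 sin 194° = -211.20, north 873 cos 194° = -847.07
Leg 3 (S33°W, 3960 m): east 3960 sin 213° = -2156.77, north 3960 cos 213° = -3321.14
Net displacement: -3347.75 east, -1615.79 north. Direction back to start is (3347.75, 1615.79): bearing = atan2(3347.75, 1615.79) mod 360° = 64.24° ≈ 064°.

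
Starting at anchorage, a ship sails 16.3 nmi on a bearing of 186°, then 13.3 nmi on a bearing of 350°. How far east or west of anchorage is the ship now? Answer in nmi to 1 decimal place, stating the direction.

4.0 nmi west

Leg 1 (186°, 16.3 nmi): east 16.3 sin 186° = -1.70, north 16.3 cos 186° = -16.21
Leg 2 (350°, 13.3 nmi): east 13.3 sin 350° = -2.31, north 13.3 cos 350° = 13.10
Net east component: -4.01 nmi.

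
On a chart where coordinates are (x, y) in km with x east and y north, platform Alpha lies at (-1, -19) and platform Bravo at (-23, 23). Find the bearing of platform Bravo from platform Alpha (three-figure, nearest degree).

332°

Δeast = -23 − -1 = -22.00; Δnorth = 23 − -19 = 42.00.
Bearing = atan2(Δeast, Δnorth) mod 360° = 332.35° ≈ 332°.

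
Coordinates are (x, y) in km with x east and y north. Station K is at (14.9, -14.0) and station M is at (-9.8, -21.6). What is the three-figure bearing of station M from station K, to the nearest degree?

253°

Δeast = -9.8 − 14.9 = -24.70; Δnorth = -21.6 − -14.0 = -7.60.
Bearing = atan2(Δeast, Δnorth) mod 360° = 252.90° ≈ 253°.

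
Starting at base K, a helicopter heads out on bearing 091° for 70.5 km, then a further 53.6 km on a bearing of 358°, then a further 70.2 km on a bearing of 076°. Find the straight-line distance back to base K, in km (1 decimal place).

153.3 km

Leg 1 (091°, 70.5 km): east 70.5 sin 91° = 70.49, north 70.5 cos 91° = -1.23
Leg 2 (358°, 53.6 km): east 53.6 sin 358° = -1.87, north 53.6 cos 358° = 53.57
Leg 3 (076°, 70.2 km): east 70.2 sin 76° = 68.11, north 70.2 cos 76° = 16.98
Net: 136.73 east, 69.32 north. Distance = √((136.73)² + (69.32)²) = 153.301 km.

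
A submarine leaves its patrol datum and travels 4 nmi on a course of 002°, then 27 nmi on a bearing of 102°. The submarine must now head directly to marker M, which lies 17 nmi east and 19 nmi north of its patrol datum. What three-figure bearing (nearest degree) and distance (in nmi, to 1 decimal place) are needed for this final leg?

335°, 22.7 nmi

Leg 1 (002°, 4 nmi): east 4 sin 2° = 0.14, north 4 cos 2° = 4.00
Leg 2 (102°, 27 nmi): east 27 sin 102° = 26.41, north 27 cos 102° = -5.61
Current position: (26.55, -1.62). Target: (17, 19). Remaining: Δeast = -9.55, Δnorth = 20.62.
Bearing = atan2(-9.55, 20.62) mod 360° = 335.15°; distance = √((-9.55)² + (20.62)²) = 22.720 nmi.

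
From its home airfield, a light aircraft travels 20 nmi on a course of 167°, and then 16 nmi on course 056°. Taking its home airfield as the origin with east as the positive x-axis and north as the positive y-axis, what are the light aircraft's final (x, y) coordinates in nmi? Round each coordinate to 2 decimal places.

Leg 1 (167°, 20 nmi): east 20 sin 167° = 4.50, north 20 cos 167° = -19.49
Leg 2 (056°, 16 nmi): east 16 sin 56° = 13.26, north 16 cos 56° = 8.95
Summing: 17.76 nmi east, -10.54 nmi north → (17.76, -10.54).

(17.76, -10.54)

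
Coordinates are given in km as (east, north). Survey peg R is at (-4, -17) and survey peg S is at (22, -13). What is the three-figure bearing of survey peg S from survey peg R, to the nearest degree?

081°

Δeast = 22 − -4 = 26.00; Δnorth = -13 − -17 = 4.00.
Bearing = atan2(Δeast, Δnorth) mod 360° = 81.25° ≈ 081°.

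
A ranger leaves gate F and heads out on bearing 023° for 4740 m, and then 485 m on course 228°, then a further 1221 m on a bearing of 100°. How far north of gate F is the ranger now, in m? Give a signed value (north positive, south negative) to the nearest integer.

Leg 1 (023°, 4740 m): east 4740 sin 23° = 1852.07, north 4740 cos 23° = 4363.19
Leg 2 (228°, 485 m): east 485 sin 228° = -360.43, north 485 cos 228° = -324.53
Leg 3 (100°, 1221 m): east 1221 sin 100° = 1202.45, north 1221 cos 100° = -212.02
Net north component: 3826.64 m.

3827 m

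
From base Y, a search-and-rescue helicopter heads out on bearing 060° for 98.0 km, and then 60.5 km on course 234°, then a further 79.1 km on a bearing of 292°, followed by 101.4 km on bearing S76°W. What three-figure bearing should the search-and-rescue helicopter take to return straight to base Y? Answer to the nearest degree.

Leg 1 (060°, 98.0 km): east 98.0 sin 60° = 84.87, north 98.0 cos 60° = 49.00
Leg 2 (234°, 60.5 km): east 60.5 sin 234° = -48.95, north 60.5 cos 234° = -35.56
Leg 3 (292°, 79.1 km): east 79.1 sin 292° = -73.34, north 79.1 cos 292° = 29.63
Leg 4 (S76°W, 101.4 km): east 101.4 sin 256° = -98.39, north 101.4 cos 256° = -24.53
Net displacement: -135.80 east, 18.54 north. Direction back to start is (135.80, -18.54): bearing = atan2(135.80, -18.54) mod 360° = 97.77° ≈ 098°.

098°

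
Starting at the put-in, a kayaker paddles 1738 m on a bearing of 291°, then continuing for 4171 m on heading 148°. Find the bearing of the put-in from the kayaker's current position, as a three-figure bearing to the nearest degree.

349°

Leg 1 (291°, 1738 m): east 1738 sin 291° = -1622.56, north 1738 cos 291° = 622.84
Leg 2 (148°, 4171 m): east 4171 sin 148° = 2210.29, north 4171 cos 148° = -3537.21
Net displacement: 587.73 east, -2914.37 north. Direction back to start is (-587.73, 2914.37): bearing = atan2(-587.73, 2914.37) mod 360° = 348.60° ≈ 349°.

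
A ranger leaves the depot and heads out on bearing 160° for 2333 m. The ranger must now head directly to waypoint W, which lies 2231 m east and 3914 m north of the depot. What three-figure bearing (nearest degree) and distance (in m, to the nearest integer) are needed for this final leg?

013°, 6272 m

Leg 1 (160°, 2333 m): east 2333 sin 160° = 797.93, north 2333 cos 160° = -2192.30
Current position: (797.93, -2192.30). Target: (2231, 3914). Remaining: Δeast = 1433.07, Δnorth = 6106.30.
Bearing = atan2(1433.07, 6106.30) mod 360° = 13.21°; distance = √((1433.07)² + (6106.30)²) = 6272.210 m.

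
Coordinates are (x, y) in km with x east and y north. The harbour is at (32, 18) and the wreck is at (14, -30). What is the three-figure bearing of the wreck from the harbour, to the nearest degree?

Δeast = 14 − 32 = -18.00; Δnorth = -30 − 18 = -48.00.
Bearing = atan2(Δeast, Δnorth) mod 360° = 200.56° ≈ 201°.

201°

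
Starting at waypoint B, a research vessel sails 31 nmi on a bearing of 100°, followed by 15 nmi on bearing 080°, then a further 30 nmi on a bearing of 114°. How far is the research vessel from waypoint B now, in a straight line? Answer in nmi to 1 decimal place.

Leg 1 (100°, 31 nmi): east 31 sin 100° = 30.53, north 31 cos 100° = -5.38
Leg 2 (080°, 15 nmi): east 15 sin 80° = 14.77, north 15 cos 80° = 2.60
Leg 3 (114°, 30 nmi): east 30 sin 114° = 27.41, north 30 cos 114° = -12.20
Net: 72.71 east, -14.98 north. Distance = √((72.71)² + (-14.98)²) = 74.235 nmi.

74.2 nmi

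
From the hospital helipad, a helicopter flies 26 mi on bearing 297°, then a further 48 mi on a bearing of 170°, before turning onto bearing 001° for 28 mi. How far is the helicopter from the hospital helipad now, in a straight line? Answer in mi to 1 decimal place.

16.2 mi

Leg 1 (297°, 26 mi): east 26 sin 297° = -23.17, north 26 cos 297° = 11.80
Leg 2 (170°, 48 mi): east 48 sin 170° = 8.34, north 48 cos 170° = -47.27
Leg 3 (001°, 28 mi): east 28 sin 1° = 0.49, north 28 cos 1° = 28.00
Net: -14.34 east, -7.47 north. Distance = √((-14.34)² + (-7.47)²) = 16.172 mi.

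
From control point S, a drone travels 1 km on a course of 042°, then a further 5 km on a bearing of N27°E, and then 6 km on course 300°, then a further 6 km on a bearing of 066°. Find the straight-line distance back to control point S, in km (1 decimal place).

Leg 1 (042°, 1 km): east 1 sin 42° = 0.67, north 1 cos 42° = 0.74
Leg 2 (N27°E, 5 km): east 5 sin 27° = 2.27, north 5 cos 27° = 4.46
Leg 3 (300°, 6 km): east 6 sin 300° = -5.20, north 6 cos 300° = 3.00
Leg 4 (066°, 6 km): east 6 sin 66° = 5.48, north 6 cos 66° = 2.44
Net: 3.22 east, 10.64 north. Distance = √((3.22)² + (10.64)²) = 11.116 km.

11.1 km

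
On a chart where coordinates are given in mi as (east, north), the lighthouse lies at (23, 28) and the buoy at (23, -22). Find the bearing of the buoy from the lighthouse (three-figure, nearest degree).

Δeast = 23 − 23 = 0.00; Δnorth = -22 − 28 = -50.00.
Bearing = atan2(Δeast, Δnorth) mod 360° = 180.00° ≈ 180°.

180°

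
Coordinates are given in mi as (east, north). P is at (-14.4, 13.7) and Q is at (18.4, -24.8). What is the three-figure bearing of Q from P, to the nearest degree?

Δeast = 18.4 − -14.4 = 32.80; Δnorth = -24.8 − 13.7 = -38.50.
Bearing = atan2(Δeast, Δnorth) mod 360° = 139.57° ≈ 140°.

140°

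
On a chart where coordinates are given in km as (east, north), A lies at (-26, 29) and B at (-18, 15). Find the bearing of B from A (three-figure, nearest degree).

150°

Δeast = -18 − -26 = 8.00; Δnorth = 15 − 29 = -14.00.
Bearing = atan2(Δeast, Δnorth) mod 360° = 150.26° ≈ 150°.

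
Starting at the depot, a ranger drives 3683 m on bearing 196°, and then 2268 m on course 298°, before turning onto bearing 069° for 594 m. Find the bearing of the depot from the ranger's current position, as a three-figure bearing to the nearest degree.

Leg 1 (196°, 3683 m): east 3683 sin 196° = -1015.17, north 3683 cos 196° = -3540.33
Leg 2 (298°, 2268 m): east 2268 sin 298° = -2002.53, north 2268 cos 298° = 1064.76
Leg 3 (069°, 594 m): east 594 sin 69° = 554.55, north 594 cos 69° = 212.87
Net displacement: -2463.15 east, -2262.69 north. Direction back to start is (2463.15, 2262.69): bearing = atan2(2463.15, 2262.69) mod 360° = 47.43° ≈ 047°.

047°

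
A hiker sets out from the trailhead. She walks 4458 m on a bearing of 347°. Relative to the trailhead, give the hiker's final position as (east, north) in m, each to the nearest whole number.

Leg 1 (347°, 4458 m): east 4458 sin 347° = -1002.83, north 4458 cos 347° = 4343.74
Summing: -1002.83 m east, 4343.74 m north → (-1003, 4344).

(-1003, 4344)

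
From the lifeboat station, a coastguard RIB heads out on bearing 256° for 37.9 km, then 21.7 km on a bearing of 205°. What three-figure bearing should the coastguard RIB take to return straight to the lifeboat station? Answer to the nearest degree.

058°

Leg 1 (256°, 37.9 km): east 37.9 sin 256° = -36.77, north 37.9 cos 256° = -9.17
Leg 2 (205°, 21.7 km): east 21.7 sin 205° = -9.17, north 21.7 cos 205° = -19.67
Net displacement: -45.95 east, -28.84 north. Direction back to start is (45.95, 28.84): bearing = atan2(45.95, 28.84) mod 360° = 57.89° ≈ 058°.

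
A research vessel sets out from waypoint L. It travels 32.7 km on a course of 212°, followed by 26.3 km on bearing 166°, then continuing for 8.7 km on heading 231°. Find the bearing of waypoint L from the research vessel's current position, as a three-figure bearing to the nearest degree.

017°

Leg 1 (212°, 32.7 km): east 32.7 sin 212° = -17.33, north 32.7 cos 212° = -27.73
Leg 2 (166°, 26.3 km): east 26.3 sin 166° = 6.36, north 26.3 cos 166° = -25.52
Leg 3 (231°, 8.7 km): east 8.7 sin 231° = -6.76, north 8.7 cos 231° = -5.48
Net displacement: -17.73 east, -58.73 north. Direction back to start is (17.73, 58.73): bearing = atan2(17.73, 58.73) mod 360° = 16.80° ≈ 017°.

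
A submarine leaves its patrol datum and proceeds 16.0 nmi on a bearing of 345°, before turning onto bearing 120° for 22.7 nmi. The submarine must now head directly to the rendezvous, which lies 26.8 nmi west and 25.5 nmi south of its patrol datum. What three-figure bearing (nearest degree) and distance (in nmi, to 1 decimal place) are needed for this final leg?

235°, 51.6 nmi

Leg 1 (345°, 16.0 nmi): east 16.0 sin 345° = -4.14, north 16.0 cos 345° = 15.45
Leg 2 (120°, 22.7 nmi): east 22.7 sin 120° = 19.66, north 22.7 cos 120° = -11.35
Current position: (15.52, 4.10). Target: (-26.8, -25.5). Remaining: Δeast = -42.32, Δnorth = -29.60.
Bearing = atan2(-42.32, -29.60) mod 360° = 235.02°; distance = √((-42.32)² + (-29.60)²) = 51.645 nmi.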